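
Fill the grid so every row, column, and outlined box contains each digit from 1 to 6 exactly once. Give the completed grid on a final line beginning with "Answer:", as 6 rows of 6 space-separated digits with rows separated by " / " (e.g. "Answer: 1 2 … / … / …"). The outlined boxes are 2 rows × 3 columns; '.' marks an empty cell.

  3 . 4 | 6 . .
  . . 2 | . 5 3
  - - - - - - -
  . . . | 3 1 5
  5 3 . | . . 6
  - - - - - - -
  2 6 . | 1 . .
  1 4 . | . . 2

Step 1. [r5c3∈{3,5}] 5 has one home in row 5: r5c3. So r5c3=5.
Step 2. [r5c5∈{3,4}] r5c5 is the only open cell in row 5 admitting 3. So r5c5=3.
Step 3. [r4c5∈{2,4}] in col 5, 4 fits only at r4c5, so r4c5=4.
Step 4. [r2c2∈{1}] r2c2 has the single candidate 1 ⇒ r2c2=1.
Step 5. [r3c1∈{4,6}] 4 has one home in row 3: r3c1 ⇒ r3c1=4.
Step 6. [r1c5∈{2}] r1c5 has the single candidate 2 ⇒ r1c5=2.
Step 7. [r6c3∈{3}] only 3 remains possible at r6c3. So r6c3=3.
Step 8. [r5c6∈{4}] r5c6 is down to just 4, so r5c6=4.
Step 9. [r6c5∈{6}] only 6 remains possible at r6c5 ⇒ r6c5=6.
Step 10. [r6c4∈{5}] r6c4 is down to just 5. So r6c4=5.
Step 11. [r2c1∈{6}] r2c1 is down to just 6, so r2c1=6.
Step 12. [r4c4∈{2}] nothing but 2 survives at r4c4. So r4c4=2.
Step 13. [r3c3∈{6}] r3c3 has the single candidate 6, so r3c3=6.
Step 14. [r1c6∈{1}] nothing but 1 survives at r1c6. So r1c6=1.
Step 15. [r1c2∈{5}] r1c2 has the single candidate 5. So r1c2=5.
Step 16. [r3c2∈{2}] only 2 remains possible at r3c2. So r3c2=2.
Step 17. [r2c4∈{4}] nothing but 4 survives at r2c4, so r2c4=4.
Step 18. [r4c3∈{1}] r4c3 is down to just 1. So r4c3=1.

Answer: 3 5 4 6 2 1 / 6 1 2 4 5 3 / 4 2 6 3 1 5 / 5 3 1 2 4 6 / 2 6 5 1 3 4 / 1 4 3 5 6 2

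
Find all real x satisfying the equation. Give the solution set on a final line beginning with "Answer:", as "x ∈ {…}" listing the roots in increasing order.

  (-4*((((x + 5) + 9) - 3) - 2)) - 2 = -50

Step 1. [(-4*((((x + 5) + 9) - 3) - 2)) - 2 = -50] -2 is outermost — add 2 both sides, so sub: -4*((((x + 5) + 9) - 3) - 2) = -48.
Step 2. [-4*((((x + 5) + 9) - 3) - 2) = -48] divide by the outer -4, so div: (((x + 5) + 9) - 3) - 2 = 12.
Step 3. [(((x + 5) + 9) - 3) - 2 = 12] 2 comes off first (add 2) ⇒ sub: ((x + 5) + 9) - 3 = 14.
Step 4. [((x + 5) + 9) - 3 = 14] peel the -3: add 3 from each side ⇒ sub: (x + 5) + 9 = 17.
Step 5. [(x + 5) + 9 = 17] 9 comes off first (subtract 9), so sub: x + 5 = 8.
Step 6. [x + 5 = 8] 5 comes off first (subtract 5). So sub: x = 3.

Answer: x ∈ {3}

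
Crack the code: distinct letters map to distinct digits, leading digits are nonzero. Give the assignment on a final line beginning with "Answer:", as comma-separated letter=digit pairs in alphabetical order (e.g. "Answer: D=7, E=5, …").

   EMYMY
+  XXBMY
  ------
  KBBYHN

Step 1. [K] adding two 5-digit numbers gives at most 5+1 digits, and here it does — K is that final carry and must be 1, so K=1.
Step 2. [col 1: Y + Y ≡ N (mod 10)] Y=4 is one option consistent with column 1 (Y + Y ≡ N (mod 10), carry-in 0) — take it ⇒ Y=4.
Step 3. [col 1: Y + Y ≡ N (mod 10)] column 1 reads Y+Y+carry(0)=N with Y=4; with digits 1,4 already taken and all letters distinct, the only value for N is 8. So N=8.
Step 4. [col 2: M + M ≡ H (mod 10)] column 2 (M + M ≡ H (mod 10), carry-in 0) doesn't pin M yet; pick M=3 and continue ⇒ M=3.
Step 5. [col 2: M + M ≡ H (mod 10)] column 2: given M=3, carry-in 0, and digits 1,3,4,8 already taken and all letters distinct, M+M≡H (mod 10) forces H=6, so H=6.
Step 6. [col 3: Y + B ≡ Y (mod 10)] in column 3 we have Y+B≡Y with carry-in 0; given Y=4 and digits 1,3,4,6,8 already taken and all letters distinct, that pins B to 0. So B=0.
Step 7. [col 4: M + X ≡ B (mod 10)] from column 4 (M=3, B=0, carry-in 0, digits 0,1,3,4,6,8 already taken and all letters distinct): X must equal 7, so X=7.
Step 8. [col 5: E + X ≡ B (mod 10)] column 5 reads E+X+carry(1)=B with X=7, B=0; with digits 0,1,3,4,6,7,8 already taken and all letters distinct, the only value for E is 2 ⇒ E=2.

Answer: B=0, E=2, H=6, K=1, M=3, N=8, X=7, Y=4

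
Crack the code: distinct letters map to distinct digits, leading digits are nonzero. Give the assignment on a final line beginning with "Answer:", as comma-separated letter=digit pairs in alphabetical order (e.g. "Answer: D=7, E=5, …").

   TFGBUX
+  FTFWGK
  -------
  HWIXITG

Step 1. [H] H is the leading digit of a 7-digit sum of two 6-digit numbers; the final carry is exactly 1 ⇒ H=1.
Step 2. [col 1: X + K ≡ G (mod 10)] K=2 is one option consistent with column 1 (X + K ≡ G (mod 10), carry-in 0) — take it ⇒ K=2.
Step 3. [col 1: X + K ≡ G (mod 10)] G=0 is one option consistent with column 1 (X + K ≡ G (mod 10), carry-in 0) — take it ⇒ G=0.
Step 4. [col 1: X + K ≡ G (mod 10)] from column 1 (K=2, G=0, carry-in 0, digits 0,1,2 already taken and all letters distinct): X must equal 8. So X=8.
Step 5. [col 2: U + G ≡ T (mod 10)] no forcing yet in column 2 (carry-in 1); U=5 is free and consistent — try it. So U=5.
Step 6. [col 2: U + G ≡ T (mod 10)] in column 2 we have U+G≡T with carry-in 1; given U=5, G=0 and digits 0,1,2,5,8 already taken and all letters distinct, that pins T to 6. So T=6.
Step 7. [col 3: B + W ≡ I (mod 10)] column 3 (B + W ≡ I (mod 10), carry-in 0) doesn't pin W yet; pick W=4 and continue ⇒ W=4.
Step 8. [col 3: B + W ≡ I (mod 10)] column 3 (B + W ≡ I (mod 10), carry-in 0) doesn't pin B yet; pick B=9 and continue, so B=9.
Step 9. [col 3: B + W ≡ I (mod 10)] in column 3 we have B+W≡I with carry-in 0; given B=9, W=4 and digits 0,1,2,4,5,6,8,9 already taken and all letters distinct, that pins I to 3 ⇒ I=3.
Step 10. [col 4: G + F ≡ X (mod 10)] in column 4 we have G+F≡X with carry-in 1; given G=0, X=8 and digits 0,1,2,3,4,5,6,8,9 already taken and all letters distinct, that pins F to 7. So F=7.

Answer: B=9, F=7, G=0, H=1, I=3, K=2, T=6, U=5, W=4, X=8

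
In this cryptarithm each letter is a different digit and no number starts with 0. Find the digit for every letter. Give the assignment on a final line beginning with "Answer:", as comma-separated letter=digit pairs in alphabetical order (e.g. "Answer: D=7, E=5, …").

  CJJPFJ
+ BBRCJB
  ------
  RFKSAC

Step 1. [col 1: J + B ≡ C (mod 10)] column 1 (J + B ≡ C (mod 10), carry-in 0) doesn't pin J yet; pick J=1 and continue, so J=1.
Step 2. [col 1: J + B ≡ C (mod 10)] column 1 (J + B ≡ C (mod 10), carry-in 0) doesn't pin C yet; pick C=5 and continue ⇒ C=5.
Step 3. [col 1: J + B ≡ C (mod 10)] column 1 reads J+B+carry(0)=C with J=1, C=5; with digits 1,5 already taken and all letters distinct, the only value for B is 4. So B=4.
Step 4. [col 2: F + J ≡ A (mod 10)] several values work for A in column 2 (F + J ≡ A (mod 10), carry-in 0); try A=7 ⇒ A=7.
Step 5. [col 2: F + J ≡ A (mod 10)] column 2: given J=1, A=7, carry-in 0, and digits 1,4,5,7 already taken and all letters distinct, F+J≡A (mod 10) forces F=6, so F=6.
Step 6. [col 3: P + C ≡ S (mod 10)] no forcing yet in column 3 (carry-in 0); P=3 is free and consistent — try it ⇒ P=3.
Step 7. [col 3: P + C ≡ S (mod 10)] column 3 reads P+C+carry(0)=S with P=3, C=5; with digits 1,3,4,5,6,7 already taken and all letters distinct, the only value for S is 8, so S=8.
Step 8. [col 4: J + R ≡ K (mod 10)] from column 4 (J=1, carry-in 0, digits 1,3,4,5,6,7,8 already taken and all letters distinct): K must equal 0, so K=0.
Step 9. [col 4: J + R ≡ K (mod 10)] from column 4 (J=1, K=0, carry-in 0, digits 0,1,3,4,5,6,7,8 already taken and all letters distinct): R must equal 9 ⇒ R=9.

Answer: A=7, B=4, C=5, F=6, J=1, K=0, P=3, R=9, S=8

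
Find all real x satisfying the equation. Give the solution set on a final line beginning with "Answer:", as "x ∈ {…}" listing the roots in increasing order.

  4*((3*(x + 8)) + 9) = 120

Step 1. [4*((3*(x + 8)) + 9) = 120] LHS = 4·(…); ÷4 both sides, so div: (3*(x + 8)) + 9 = 30.
Step 2. [(3*(x + 8)) + 9 = 30] common factor 3 (LHS and 30) — divide through. So factor: (x + 8) + 3 = 10.
Step 3. [(x + 8) + 3 = 10] +3 is outermost — subtract 3 both sides, so sub: x + 8 = 7.
Step 4. [x + 8 = 7] subtract 8: x sits inside (… + 8) ⇒ sub: x = -1.

Answer: x ∈ {-1}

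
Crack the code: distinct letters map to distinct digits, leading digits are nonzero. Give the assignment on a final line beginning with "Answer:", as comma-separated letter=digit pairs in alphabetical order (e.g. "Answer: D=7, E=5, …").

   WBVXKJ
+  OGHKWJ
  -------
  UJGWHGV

Step 1. [col 1: J + J ≡ V (mod 10)] no forcing yet in column 1 (carry-in 0); J=6 is free and consistent — try it, so J=6.
Step 2. [U] U is the leading digit of a 7-digit sum of two 6-digit numbers; the final carry is exactly 1 ⇒ U=1.
Step 3. [col 1: J + J ≡ V (mod 10)] column 1: given J=6, carry-in 0, and digits 1,6 already taken and all letters distinct, J+J≡V (mod 10) forces V=2, so V=2.
Step 4. [col 2: K + W ≡ G (mod 10)] several values work for G in column 2 (K + W ≡ G (mod 10), carry-in 1); try G=3. So G=3.
Step 5. [col 2: K + W ≡ G (mod 10)] W=7 is one option consistent with column 2 (K + W ≡ G (mod 10), carry-in 1) — take it, so W=7.
Step 6. [col 2: K + W ≡ G (mod 10)] column 2: given W=7, G=3, carry-in 1, and digits 1,2,3,6,7 already taken and all letters distinct, K+W≡G (mod 10) forces K=5, so K=5.
Step 7. [col 3: X + K ≡ H (mod 10)] no forcing yet in column 3 (carry-in 1); H=4 is free and consistent — try it, so H=4.
Step 8. [col 3: X + K ≡ H (mod 10)] column 3: given K=5, H=4, carry-in 1, and digits 1,2,3,4,5,6,7 already taken and all letters distinct, X+K≡H (mod 10) forces X=8. So X=8.
Step 9. [col 5: B + G ≡ G (mod 10)] in column 5 we have B+G≡G with carry-in 0; given G=3 and digits 1,2,3,4,5,6,7,8 already taken and all letters distinct, that pins B to 0. So B=0.
Step 10. [col 6: W + O ≡ J (mod 10)] in column 6 we have W+O≡J with carry-in 0; given W=7, J=6 and digits 0,1,2,3,4,5,6,7,8 already taken and all letters distinct, that pins O to 9, so O=9.

Answer: B=0, G=3, H=4, J=6, K=5, O=9, U=1, V=2, W=7, X=8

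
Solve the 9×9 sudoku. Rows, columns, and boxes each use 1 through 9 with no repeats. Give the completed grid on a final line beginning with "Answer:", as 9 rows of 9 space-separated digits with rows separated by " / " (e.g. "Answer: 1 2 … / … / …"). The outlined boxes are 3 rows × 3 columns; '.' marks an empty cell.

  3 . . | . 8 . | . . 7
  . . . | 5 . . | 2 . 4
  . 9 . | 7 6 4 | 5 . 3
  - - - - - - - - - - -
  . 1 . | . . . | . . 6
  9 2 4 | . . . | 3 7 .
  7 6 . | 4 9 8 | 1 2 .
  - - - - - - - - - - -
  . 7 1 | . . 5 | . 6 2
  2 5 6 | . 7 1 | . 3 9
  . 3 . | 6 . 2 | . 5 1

Step 1. [r2c2∈{8}] only 8 remains possible at r2c2 ⇒ r2c2=8.
Step 2. [r8c7∈{4,8}] 4 has one home in row 8: r8c7, so r8c7=4.
Step 3. [r1c6∈{9}] nothing but 9 survives at r1c6 ⇒ r1c6=9.
Step 4. [r7c7∈{8}] nothing but 8 survives at r7c7, so r7c7=8.
Step 5. [r4c1∈{5,8}] in col 1, 5 fits only at r4c1, so r4c1=5.
Step 6. [r4c3∈{3,8}] 8 has one home in box 4: r4c3 ⇒ r4c3=8.
Step 7. [r1c8∈{1}] r1c8's peers cover all but 1, so r1c8=1.
Step 8. [r2c5∈{1,3}] r2c5 is the only open cell in box 2 admitting 1. So r2c5=1.
Step 9. [r7c1∈{4}] r7c1 has the single candidate 4, so r7c1=4.
Step 10. [r7c5∈{3}] nothing but 3 survives at r7c5, so r7c5=3.
Step 11. [r1c4∈{2}] only 2 remains possible at r1c4. So r1c4=2.
Step 12. [r2c8∈{9}] r2c8's peers cover all but 9. So r2c8=9.
Step 13. [r4c4∈{3}] r4c4 is down to just 3, so r4c4=3.
Step 14. [r5c9∈{5,8}] in row 5, 8 fits only at r5c9, so r5c9=8.
Step 15. [r1c3∈{5}] only 5 remains possible at r1c3, so r1c3=5.
Step 16. [r8c4∈{8}] r8c4's peers cover all but 8 ⇒ r8c4=8.
Step 17. [r3c1∈{1}] r3c1 has the single candidate 1. So r3c1=1.
Step 18. [r9c3∈{9}] r9c3's peers cover all but 9, so r9c3=9.
Step 19. [r9c7∈{7}] r9c7's peers cover all but 7, so r9c7=7.
Step 20. [r2c3∈{7}] r2c3's peers cover all but 7 ⇒ r2c3=7.
Step 21. [r5c5∈{5}] r5c5 has the single candidate 5 ⇒ r5c5=5.
Step 22. [r2c1∈{6}] r2c1 has the single candidate 6. So r2c1=6.
Step 23. [r4c7∈{9}] r4c7 has the single candidate 9, so r4c7=9.
Step 24. [r2c6∈{3}] only 3 remains possible at r2c6 ⇒ r2c6=3.
Step 25. [r3c8∈{8}] only 8 remains possible at r3c8, so r3c8=8.
Step 26. [r9c1∈{8}] r9c1 has the single candidate 8 ⇒ r9c1=8.
Step 27. [r3c3∈{2}] nothing but 2 survives at r3c3 ⇒ r3c3=2.
Step 28. [r1c2∈{4}] only 4 remains possible at r1c2 ⇒ r1c2=4.
Step 29. [r1c7∈{6}] r1c7 has the single candidate 6, so r1c7=6.
Step 30. [r4c5∈{2}] only 2 remains possible at r4c5 ⇒ r4c5=2.
Step 31. [r6c9∈{5}] r6c9 is down to just 5. So r6c9=5.
Step 32. [r4c6∈{7}] r4c6 has the single candidate 7, so r4c6=7.
Step 33. [r5c6∈{6}] nothing but 6 survives at r5c6. So r5c6=6.
Step 34. [r5c4∈{1}] only 1 remains possible at r5c4 ⇒ r5c4=1.
Step 35. [r4c8∈{4}] r4c8's peers cover all but 4, so r4c8=4.
Step 36. [r6c3∈{3}] only 3 remains possible at r6c3, so r6c3=3.
Step 37. [r9c5∈{4}] r9c5's peers cover all but 4 ⇒ r9c5=4.
Step 38. [r7c4∈{9}] only 9 remains possible at r7c4. So r7c4=9.

Answer: 3 4 5 2 8 9 6 1 7 / 6 8 7 5 1 3 2 9 4 / 1 9 2 7 6 4 5 8 3 / 5 1 8 3 2 7 9 4 6 / 9 2 4 1 5 6 3 7 8 / 7 6 3 4 9 8 1 2 5 / 4 7 1 9 3 5 8 6 2 / 2 5 6 8 7 1 4 3 9 / 8 3 9 6 4 2 7 5 1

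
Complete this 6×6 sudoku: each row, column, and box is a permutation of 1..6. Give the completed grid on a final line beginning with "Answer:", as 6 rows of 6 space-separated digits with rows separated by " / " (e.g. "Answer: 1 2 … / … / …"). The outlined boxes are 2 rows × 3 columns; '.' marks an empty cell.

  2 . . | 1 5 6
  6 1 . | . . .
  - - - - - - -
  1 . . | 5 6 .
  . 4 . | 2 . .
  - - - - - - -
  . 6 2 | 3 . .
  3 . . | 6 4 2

Step 1. [r3c3∈{3}] r3c3's peers cover all but 3 ⇒ r3c3=3.
Step 2. [r2c3∈{4,5}] r2c3 is the only open cell in row 2 admitting 5. So r2c3=5.
Step 3. [r5c6∈{1,5}] in col 6, 5 fits only at r5c6, so r5c6=5.
Step 4. [r4c6∈{1,3}] across col 6, 1 lands solely at r4c6, so r4c6=1.
Step 5. [r2c6∈{3,4}] col 6 places 3 nowhere but r2c6. So r2c6=3.
Step 6. [r5c1∈{4}] r5c1 is down to just 4, so r5c1=4.
Step 7. [r1c3∈{4}] r1c3's peers cover all but 4. So r1c3=4.
Step 8. [r4c5∈{3}] r4c5 is down to just 3, so r4c5=3.
Step 9. [r1c2∈{3}] nothing but 3 survives at r1c2, so r1c2=3.
Step 10. [r5c5∈{1}] only 1 remains possible at r5c5. So r5c5=1.
Step 11. [r3c2∈{2}] r3c2 has the single candidate 2. So r3c2=2.
Step 12. [r6c2∈{5}] only 5 remains possible at r6c2 ⇒ r6c2=5.
Step 13. [r2c5∈{2}] r2c5 has the single candidate 2. So r2c5=2.
Step 14. [r4c3∈{6}] r4c3 is down to just 6. So r4c3=6.
Step 15. [r2c4∈{4}] r2c4 has the single candidate 4, so r2c4=4.
Step 16. [r3c6∈{4}] nothing but 4 survives at r3c6 ⇒ r3c6=4.
Step 17. [r4c1∈{5}] r4c1's peers cover all but 5, so r4c1=5.
Step 18. [r6c3∈{1}] nothing but 1 survives at r6c3 ⇒ r6c3=1.

Answer: 2 3 4 1 5 6 / 6 1 5 4 2 3 / 1 2 3 5 6 4 / 5 4 6 2 3 1 / 4 6 2 3 1 5 / 3 5 1 6 4 2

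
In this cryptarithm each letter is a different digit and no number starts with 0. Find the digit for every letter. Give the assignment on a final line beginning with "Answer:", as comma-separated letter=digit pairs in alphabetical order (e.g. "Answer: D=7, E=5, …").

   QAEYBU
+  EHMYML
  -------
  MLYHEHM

Step 1. [col 1: U + L ≡ M (mod 10)] L=6 is one option consistent with column 1 (U + L ≡ M (mod 10), carry-in 0) — take it ⇒ L=6.
Step 2. [col 1: U + L ≡ M (mod 10)] no forcing yet in column 1 (carry-in 0); U=5 is free and consistent — try it. So U=5.
Step 3. [col 1: U + L ≡ M (mod 10)] column 1: given U=5, L=6, carry-in 0, and digits 5,6 already taken and all letters distinct, U+L≡M (mod 10) forces M=1. So M=1.
Step 4. [col 2: B + M ≡ H (mod 10)] several values work for H in column 2 (B + M ≡ H (mod 10), carry-in 1); try H=0 ⇒ H=0.
Step 5. [col 2: B + M ≡ H (mod 10)] column 2: given M=1, H=0, carry-in 1, and digits 0,1,5,6 already taken and all letters distinct, B+M≡H (mod 10) forces B=8, so B=8.
Step 6. [col 3: Y + Y ≡ E (mod 10)] E=9 is one option consistent with column 3 (Y + Y ≡ E (mod 10), carry-in 1) — take it, so E=9.
Step 7. [col 3: Y + Y ≡ E (mod 10)] from column 3 (E=9, carry-in 1, digits 0,1,5,6,8,9 already taken and all letters distinct): Y must equal 4. So Y=4.
Step 8. [col 5: A + H ≡ Y (mod 10)] in column 5 we have A+H≡Y with carry-in 1; given H=0, Y=4 and digits 0,1,4,5,6,8,9 already taken and all letters distinct, that pins A to 3, so A=3.
Step 9. [col 6: Q + E ≡ L (mod 10)] column 6: given E=9, L=6, carry-in 0, and digits 0,1,3,4,5,6,8,9 already taken and all letters distinct, Q+E≡L (mod 10) forces Q=7. So Q=7.

Answer: A=3, B=8, E=9, H=0, L=6, M=1, Q=7, U=5, Y=4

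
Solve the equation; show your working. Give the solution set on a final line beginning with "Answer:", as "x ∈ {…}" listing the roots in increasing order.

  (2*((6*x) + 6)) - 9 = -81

Step 1. [(2*((6*x) + 6)) - 9 = -81] 9 comes off first (add 9). So sub: 2*((6*x) + 6) = -72.
Step 2. [2*((6*x) + 6) = -72] divide by the outer 2. So div: (6*x) + 6 = -36.
Step 3. [(6*x) + 6 = -36] 6 divides every term; factor it out. So factor: x + 1 = -6.
Step 4. [x + 1 = -6] peel the +1: subtract 1 from each side, so sub: x = -7.

Answer: x ∈ {-7}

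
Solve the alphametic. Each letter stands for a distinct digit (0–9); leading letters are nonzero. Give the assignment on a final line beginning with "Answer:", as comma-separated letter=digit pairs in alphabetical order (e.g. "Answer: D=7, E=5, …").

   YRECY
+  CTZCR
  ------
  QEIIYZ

Step 1. [col 1: Y + R ≡ Z (mod 10)] Y=9 is one option consistent with column 1 (Y + R ≡ Z (mod 10), carry-in 0) — take it ⇒ Y=9.
Step 2. [Q] adding two 5-digit numbers gives at most 5+1 digits, and here it does — Q is that final carry and must be 1, so Q=1.
Step 3. [col 1: Y + R ≡ Z (mod 10)] R=6 is one option consistent with column 1 (Y + R ≡ Z (mod 10), carry-in 0) — take it, so R=6.
Step 4. [col 1: Y + R ≡ Z (mod 10)] from column 1 (Y=9, R=6, carry-in 0, digits 1,6,9 already taken and all letters distinct): Z must equal 5 ⇒ Z=5.
Step 5. [col 2: C + C ≡ Y (mod 10)] column 2 reads C+C+carry(1)=Y with Y=9; with digits 1,5,6,9 already taken and all letters distinct, the only value for C is 4. So C=4.
Step 6. [col 3: E + Z ≡ I (mod 10)] no forcing yet in column 3 (carry-in 0); I=8 is free and consistent — try it. So I=8.
Step 7. [col 3: E + Z ≡ I (mod 10)] in column 3 we have E+Z≡I with carry-in 0; given Z=5, I=8 and digits 1,4,5,6,8,9 already taken and all letters distinct, that pins E to 3 ⇒ E=3.
Step 8. [col 4: R + T ≡ I (mod 10)] from column 4 (R=6, I=8, carry-in 0, digits 1,3,4,5,6,8,9 already taken and all letters distinct): T must equal 2, so T=2.

Answer: C=4, E=3, I=8, Q=1, R=6, T=2, Y=9, Z=5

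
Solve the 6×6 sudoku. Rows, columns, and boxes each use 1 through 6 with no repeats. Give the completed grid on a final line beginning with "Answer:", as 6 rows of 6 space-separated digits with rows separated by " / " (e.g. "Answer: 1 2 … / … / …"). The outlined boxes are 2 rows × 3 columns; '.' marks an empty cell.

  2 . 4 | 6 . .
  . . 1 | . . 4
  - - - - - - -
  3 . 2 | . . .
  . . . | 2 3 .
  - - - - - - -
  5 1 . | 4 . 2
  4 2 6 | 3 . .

Step 1. [r2c4∈{5}] r2c4's peers cover all but 5. So r2c4=5.
Step 2. [r3c5∈{1,4,5,6}] across col 5, 4 lands solely at r3c5 ⇒ r3c5=4.
Step 3. [r1c2∈{3,5}] in row 1, 5 fits only at r1c2. So r1c2=5.
Step 4. [r3c2∈{6}] r3c2 has the single candidate 6, so r3c2=6.
Step 5. [r3c6∈{1,5}] 5 has one home in row 3: r3c6 ⇒ r3c6=5.
Step 6. [r6c6∈{1}] r6c6's peers cover all but 1 ⇒ r6c6=1.
Step 7. [r4c2∈{4}] r4c2 has the single candidate 4 ⇒ r4c2=4.
Step 8. [r3c4∈{1}] nothing but 1 survives at r3c4 ⇒ r3c4=1.
Step 9. [r2c5∈{2}] r2c5 has the single candidate 2. So r2c5=2.
Step 10. [r5c5∈{6}] only 6 remains possible at r5c5, so r5c5=6.
Step 11. [r5c3∈{3}] r5c3 is down to just 3. So r5c3=3.
Step 12. [r2c2∈{3}] r2c2's peers cover all but 3, so r2c2=3.
Step 13. [r4c6∈{6}] nothing but 6 survives at r4c6. So r4c6=6.
Step 14. [r6c5∈{5}] r6c5's peers cover all but 5, so r6c5=5.
Step 15. [r4c1∈{1}] only 1 remains possible at r4c1 ⇒ r4c1=1.
Step 16. [r1c6∈{3}] r1c6 has the single candidate 3 ⇒ r1c6=3.
Step 17. [r4c3∈{5}] nothing but 5 survives at r4c3, so r4c3=5.
Step 18. [r2c1∈{6}] r2c1's peers cover all but 6, so r2c1=6.
Step 19. [r1c5∈{1}] only 1 remains possible at r1c5. So r1c5=1.

Answer: 2 5 4 6 1 3 / 6 3 1 5 2 4 / 3 6 2 1 4 5 / 1 4 5 2 3 6 / 5 1 3 4 6 2 / 4 2 6 3 5 1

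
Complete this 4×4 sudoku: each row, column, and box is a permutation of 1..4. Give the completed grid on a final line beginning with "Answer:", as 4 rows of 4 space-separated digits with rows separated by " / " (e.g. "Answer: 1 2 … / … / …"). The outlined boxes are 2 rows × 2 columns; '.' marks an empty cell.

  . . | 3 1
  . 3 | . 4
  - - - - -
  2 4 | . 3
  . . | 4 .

Step 1. [r2c1∈{1}] nothing but 1 survives at r2c1, so r2c1=1.
Step 2. [r2c3∈{2}] r2c3 is down to just 2. So r2c3=2.
Step 3. [r4c2∈{1}] r4c2's peers cover all but 1, so r4c2=1.
Step 4. [r3c3∈{1}] nothing but 1 survives at r3c3. So r3c3=1.
Step 5. [r4c1∈{3}] r4c1 has the single candidate 3, so r4c1=3.
Step 6. [r1c2∈{2}] only 2 remains possible at r1c2 ⇒ r1c2=2.
Step 7. [r1c1∈{4}] only 4 remains possible at r1c1 ⇒ r1c1=4.
Step 8. [r4c4∈{2}] r4c4 has the single candidate 2, so r4c4=2.

Answer: 4 2 3 1 / 1 3 2 4 / 2 4 1 3 / 3 1 4 2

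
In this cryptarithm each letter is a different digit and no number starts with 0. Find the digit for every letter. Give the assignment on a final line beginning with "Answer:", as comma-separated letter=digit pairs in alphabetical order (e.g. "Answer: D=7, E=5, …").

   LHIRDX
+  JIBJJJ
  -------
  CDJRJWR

Step 1. [col 1: X + J ≡ R (mod 10)] no forcing yet in column 1 (carry-in 0); J=6 is free and consistent — try it. So J=6.
Step 2. [col 1: X + J ≡ R (mod 10)] no forcing yet in column 1 (carry-in 0); X=4 is free and consistent — try it. So X=4.
Step 3. [col 1: X + J ≡ R (mod 10)] in column 1 we have X+J≡R with carry-in 0; given X=4, J=6 and digits 4,6 already taken and all letters distinct, that pins R to 0. So R=0.
Step 4. [C] adding two 6-digit numbers gives at most 6+1 digits, and here it does — C is that final carry and must be 1. So C=1.
Step 5. [col 2: D + J ≡ W (mod 10)] column 2 (D + J ≡ W (mod 10), carry-in 1) doesn't pin D yet; pick D=2 and continue. So D=2.
Step 6. [col 2: D + J ≡ W (mod 10)] in column 2 we have D+J≡W with carry-in 1; given D=2, J=6 and digits 0,1,2,4,6 already taken and all letters distinct, that pins W to 9, so W=9.
Step 7. [col 4: I + B ≡ R (mod 10)] column 4 (I + B ≡ R (mod 10), carry-in 0) doesn't pin B yet; pick B=3 and continue ⇒ B=3.
Step 8. [col 4: I + B ≡ R (mod 10)] column 4 reads I+B+carry(0)=R with B=3, R=0; with digits 0,1,2,3,4,6,9 already taken and all letters distinct, the only value for I is 7. So I=7.
Step 9. [col 5: H + I ≡ J (mod 10)] from column 5 (I=7, J=6, carry-in 1, digits 0,1,2,3,4,6,7,9 already taken and all letters distinct): H must equal 8 ⇒ H=8.
Step 10. [col 6: L + J ≡ D (mod 10)] from column 6 (J=6, D=2, carry-in 1, digits 0,1,2,3,4,6,7,8,9 already taken and all letters distinct): L must equal 5, so L=5.

Answer: B=3, C=1, D=2, H=8, I=7, J=6, L=5, R=0, W=9, X=4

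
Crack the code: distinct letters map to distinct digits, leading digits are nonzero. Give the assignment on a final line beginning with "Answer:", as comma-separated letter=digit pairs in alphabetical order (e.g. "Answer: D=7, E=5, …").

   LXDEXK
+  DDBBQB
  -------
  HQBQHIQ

Step 1. [H] H is the leading digit of a 7-digit sum of two 6-digit numbers; the final carry is exactly 1 ⇒ H=1.
Step 2. [col 1: K + B ≡ Q (mod 10)] several values work for B in column 1 (K + B ≡ Q (mod 10), carry-in 0); try B=8 ⇒ B=8.
Step 3. [col 1: K + B ≡ Q (mod 10)] K=6 is one option consistent with column 1 (K + B ≡ Q (mod 10), carry-in 0) — take it, so K=6.
Step 4. [col 1: K + B ≡ Q (mod 10)] from column 1 (K=6, B=8, carry-in 0, digits 1,6,8 already taken and all letters distinct): Q must equal 4, so Q=4.
Step 5. [col 2: X + Q ≡ I (mod 10)] several values work for X in column 2 (X + Q ≡ I (mod 10), carry-in 1); try X=2 ⇒ X=2.
Step 6. [col 2: X + Q ≡ I (mod 10)] column 2: given X=2, Q=4, carry-in 1, and digits 1,2,4,6,8 already taken and all letters distinct, X+Q≡I (mod 10) forces I=7, so I=7.
Step 7. [col 3: E + B ≡ H (mod 10)] column 3 reads E+B+carry(0)=H with B=8, H=1; with digits 1,2,4,6,7,8 already taken and all letters distinct, the only value for E is 3, so E=3.
Step 8. [col 4: D + B ≡ Q (mod 10)] in column 4 we have D+B≡Q with carry-in 1; given B=8, Q=4 and digits 1,2,3,4,6,7,8 already taken and all letters distinct, that pins D to 5, so D=5.
Step 9. [col 6: L + D ≡ Q (mod 10)] column 6: given D=5, Q=4, carry-in 0, and digits 1,2,3,4,5,6,7,8 already taken and all letters distinct, L+D≡Q (mod 10) forces L=9, so L=9.

Answer: B=8, D=5, E=3, H=1, I=7, K=6, L=9, Q=4, X=2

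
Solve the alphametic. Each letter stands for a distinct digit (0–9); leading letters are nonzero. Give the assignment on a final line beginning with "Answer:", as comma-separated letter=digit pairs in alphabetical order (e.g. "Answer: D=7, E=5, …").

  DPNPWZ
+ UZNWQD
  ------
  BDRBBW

Step 1. [col 1: Z + D ≡ W (mod 10)] no forcing yet in column 1 (carry-in 0); Z=4 is free and consistent — try it, so Z=4.
Step 2. [col 1: Z + D ≡ W (mod 10)] several values work for W in column 1 (Z + D ≡ W (mod 10), carry-in 0); try W=7, so W=7.
Step 3. [col 1: Z + D ≡ W (mod 10)] in column 1 we have Z+D≡W with carry-in 0; given Z=4, W=7 and digits 4,7 already taken and all letters distinct, that pins D to 3 ⇒ D=3.
Step 4. [col 2: W + Q ≡ B (mod 10)] several values work for B in column 2 (W + Q ≡ B (mod 10), carry-in 0); try B=6 ⇒ B=6.
Step 5. [col 2: W + Q ≡ B (mod 10)] from column 2 (W=7, B=6, carry-in 0, digits 3,4,6,7 already taken and all letters distinct): Q must equal 9. So Q=9.
Step 6. [col 3: P + W ≡ B (mod 10)] in column 3 we have P+W≡B with carry-in 1; given W=7, B=6 and digits 3,4,6,7,9 already taken and all letters distinct, that pins P to 8, so P=8.
Step 7. [col 4: N + N ≡ R (mod 10)] column 4 (N + N ≡ R (mod 10), carry-in 1) doesn't pin N yet; pick N=5 and continue. So N=5.
Step 8. [col 4: N + N ≡ R (mod 10)] from column 4 (N=5, carry-in 1, digits 3,4,5,6,7,8,9 already taken and all letters distinct): R must equal 1, so R=1.
Step 9. [col 6: D + U ≡ B (mod 10)] column 6: given D=3, B=6, carry-in 1, and digits 1,3,4,5,6,7,8,9 already taken and all letters distinct, D+U≡B (mod 10) forces U=2, so U=2.

Answer: B=6, D=3, N=5, P=8, Q=9, R=1, U=2, W=7, Z=4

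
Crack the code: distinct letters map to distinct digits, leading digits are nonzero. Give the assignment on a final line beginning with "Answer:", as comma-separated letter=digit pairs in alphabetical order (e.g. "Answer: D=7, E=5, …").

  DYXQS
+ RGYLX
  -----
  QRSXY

Step 1. [col 1: S + X ≡ Y (mod 10)] no forcing yet in column 1 (carry-in 0); Y=3 is free and consistent — try it, so Y=3.
Step 2. [col 1: S + X ≡ Y (mod 10)] S=8 is one option consistent with column 1 (S + X ≡ Y (mod 10), carry-in 0) — take it, so S=8.
Step 3. [col 1: S + X ≡ Y (mod 10)] column 1: given S=8, Y=3, carry-in 0, and digits 3,8 already taken and all letters distinct, S+X≡Y (mod 10) forces X=5 ⇒ X=5.
Step 4. [col 2: Q + L ≡ X (mod 10)] Q=4 is one option consistent with column 2 (Q + L ≡ X (mod 10), carry-in 1) — take it, so Q=4.
Step 5. [col 2: Q + L ≡ X (mod 10)] column 2 reads Q+L+carry(1)=X with Q=4, X=5; with digits 3,4,5,8 already taken and all letters distinct, the only value for L is 0, so L=0.
Step 6. [col 4: Y + G ≡ R (mod 10)] no forcing yet in column 4 (carry-in 0); G=9 is free and consistent — try it. So G=9.
Step 7. [col 4: Y + G ≡ R (mod 10)] column 4 reads Y+G+carry(0)=R with Y=3, G=9; with digits 0,3,4,5,8,9 already taken and all letters distinct, the only value for R is 2, so R=2.
Step 8. [col 5: D + R ≡ Q (mod 10)] in column 5 we have D+R≡Q with carry-in 1; given R=2, Q=4 and digits 0,2,3,4,5,8,9 already taken and all letters distinct, that pins D to 1 ⇒ D=1.

Answer: D=1, G=9, L=0, Q=4, R=2, S=8, X=5, Y=3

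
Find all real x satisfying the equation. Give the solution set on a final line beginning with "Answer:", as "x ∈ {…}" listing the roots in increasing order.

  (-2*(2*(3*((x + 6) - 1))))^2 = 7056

Step 1. [(-2*(2*(3*((x + 6) - 1))))^2 = 7056] 7056 ≥ 0, LHS is (·)² — take ±√, so sqrt: -2*(2*(3*((x + 6) - 1))) = 84 or -84.
Step 2. [-2*(2*(3*((x + 6) - 1))) = 84 or -84] -2·(inner) — divide through by -2. So div: 2*(3*((x + 6) - 1)) = -42 or 42.
Step 3. [2*(3*((x + 6) - 1)) = -42 or 42] 2·(inner) — divide through by 2, so div: 3*((x + 6) - 1) = -21 or 21.
Step 4. [3*((x + 6) - 1) = -21 or 21] divide by the outer 3. So div: (x + 6) - 1 = -7 or 7.
Step 5. [(x + 6) - 1 = -7 or 7] 1 comes off first (add 1). So sub: x + 6 = -6 or 8.
Step 6. [x + 6 = -6 or 8] subtract 6: x sits inside (… + 6). So sub: x = -12 or 2.

Answer: x ∈ {-12, 2}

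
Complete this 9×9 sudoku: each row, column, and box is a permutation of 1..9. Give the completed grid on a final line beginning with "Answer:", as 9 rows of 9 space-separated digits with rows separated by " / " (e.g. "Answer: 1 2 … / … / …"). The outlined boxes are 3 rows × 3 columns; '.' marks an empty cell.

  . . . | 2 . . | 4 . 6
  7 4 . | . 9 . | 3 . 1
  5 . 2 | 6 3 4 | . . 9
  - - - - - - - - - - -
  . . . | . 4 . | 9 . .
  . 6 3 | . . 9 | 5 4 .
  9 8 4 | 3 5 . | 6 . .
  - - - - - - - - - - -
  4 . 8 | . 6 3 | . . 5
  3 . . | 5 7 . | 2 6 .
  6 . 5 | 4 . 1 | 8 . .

Step 1. [r2c4∈{8}] only 8 remains possible at r2c4, so r2c4=8.
Step 2. [r3c2∈{1}] only 1 remains possible at r3c2 ⇒ r3c2=1.
Step 3. [r4c3∈{1,7}] in col 3, 7 fits only at r4c3. So r4c3=7.
Step 4. [r8c2∈{9}] r8c2's peers cover all but 9 ⇒ r8c2=9.
Step 5. [r4c4∈{1}] r4c4 has the single candidate 1. So r4c4=1.
Step 6. [r4c1∈{2}] nothing but 2 survives at r4c1, so r4c1=2.
Step 7. [r6c6∈{2,7}] in col 6, 2 fits only at r6c6, so r6c6=2.
Step 8. [r9c8∈{3,7,9}] in row 9, 9 fits only at r9c8 ⇒ r9c8=9.
Step 9. [r3c7∈{7}] r3c7's peers cover all but 7. So r3c7=7.
Step 10. [r6c9∈{7}] r6c9's peers cover all but 7 ⇒ r6c9=7.
Step 11. [r5c5∈{8}] r5c5 is down to just 8, so r5c5=8.
Step 12. [r2c6∈{5}] r2c6's peers cover all but 5, so r2c6=5.
Step 13. [r9c2∈{2,7}] across row 9, 7 lands solely at r9c2 ⇒ r9c2=7.
Step 14. [r4c8∈{3,8}] in col 8, 3 fits only at r4c8 ⇒ r4c8=3.
Step 15. [r3c8∈{8}] r3c8 has the single candidate 8, so r3c8=8.
Step 16. [r6c8∈{1}] r6c8 is down to just 1. So r6c8=1.
Step 17. [r1c3∈{9}] r1c3 is down to just 9. So r1c3=9.
Step 18. [r1c1∈{8}] r1c1 is down to just 8 ⇒ r1c1=8.
Step 19. [r4c2∈{5}] nothing but 5 survives at r4c2. So r4c2=5.
Step 20. [r8c6∈{8}] r8c6's peers cover all but 8. So r8c6=8.
Step 21. [r7c2∈{2}] r7c2 has the single candidate 2 ⇒ r7c2=2.
Step 22. [r5c9∈{2}] nothing but 2 survives at r5c9, so r5c9=2.
Step 23. [r5c1∈{1}] nothing but 1 survives at r5c1, so r5c1=1.
Step 24. [r4c9∈{8}] r4c9 is down to just 8 ⇒ r4c9=8.
Step 25. [r2c3∈{6}] r2c3's peers cover all but 6, so r2c3=6.
Step 26. [r9c5∈{2}] r9c5's peers cover all but 2, so r9c5=2.
Step 27. [r1c5∈{1}] r1c5 has the single candidate 1, so r1c5=1.
Step 28. [r2c8∈{2}] r2c8 has the single candidate 2. So r2c8=2.
Step 29. [r1c2∈{3}] r1c2 has the single candidate 3 ⇒ r1c2=3.
Step 30. [r1c8∈{5}] r1c8 has the single candidate 5 ⇒ r1c8=5.
Step 31. [r7c8∈{7}] only 7 remains possible at r7c8 ⇒ r7c8=7.
Step 32. [r5c4∈{7}] r5c4's peers cover all but 7. So r5c4=7.
Step 33. [r1c6∈{7}] r1c6 has the single candidate 7, so r1c6=7.
Step 34. [r7c4∈{9}] only 9 remains possible at r7c4. So r7c4=9.
Step 35. [r9c9∈{3}] r9c9's peers cover all but 3. So r9c9=3.
Step 36. [r8c3∈{1}] r8c3 is down to just 1. So r8c3=1.
Step 37. [r7c7∈{1}] r7c7's peers cover all but 1, so r7c7=1.
Step 38. [r8c9∈{4}] only 4 remains possible at r8c9, so r8c9=4.
Step 39. [r4c6∈{6}] r4c6 is down to just 6 ⇒ r4c6=6.

Answer: 8 3 9 2 1 7 4 5 6 / 7 4 6 8 9 5 3 2 1 / 5 1 2 6 3 4 7 8 9 / 2 5 7 1 4 6 9 3 8 / 1 6 3 7 8 9 5 4 2 / 9 8 4 3 5 2 6 1 7 / 4 2 8 9 6 3 1 7 5 / 3 9 1 5 7 8 2 6 4 / 6 7 5 4 2 1 8 9 3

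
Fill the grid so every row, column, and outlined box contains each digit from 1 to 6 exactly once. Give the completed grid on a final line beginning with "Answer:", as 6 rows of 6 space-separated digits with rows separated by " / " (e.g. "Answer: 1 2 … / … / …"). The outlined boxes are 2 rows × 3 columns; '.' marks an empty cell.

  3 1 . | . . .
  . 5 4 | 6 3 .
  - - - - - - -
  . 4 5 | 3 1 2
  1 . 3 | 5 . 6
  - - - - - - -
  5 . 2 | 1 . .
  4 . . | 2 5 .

Step 1. [r6c6∈{3}] r6c6 is down to just 3 ⇒ r6c6=3.
Step 2. [r5c5∈{4,6}] across col 5, 6 lands solely at r5c5. So r5c5=6.
Step 3. [r1c4∈{4}] nothing but 4 survives at r1c4, so r1c4=4.
Step 4. [r1c3∈{6}] only 6 remains possible at r1c3, so r1c3=6.
Step 5. [r5c6∈{4}] nothing but 4 survives at r5c6, so r5c6=4.
Step 6. [r6c2∈{6}] r6c2 is down to just 6 ⇒ r6c2=6.
Step 7. [r1c6∈{5}] r1c6 has the single candidate 5 ⇒ r1c6=5.
Step 8. [r1c5∈{2}] nothing but 2 survives at r1c5 ⇒ r1c5=2.
Step 9. [r5c2∈{3}] nothing but 3 survives at r5c2 ⇒ r5c2=3.
Step 10. [r2c6∈{1}] r2c6's peers cover all but 1. So r2c6=1.
Step 11. [r4c5∈{4}] r4c5 has the single candidate 4, so r4c5=4.
Step 12. [r4c2∈{2}] r4c2's peers cover all but 2. So r4c2=2.
Step 13. [r2c1∈{2}] only 2 remains possible at r2c1 ⇒ r2c1=2.
Step 14. [r6c3∈{1}] nothing but 1 survives at r6c3, so r6c3=1.
Step 15. [r3c1∈{6}] nothing but 6 survives at r3c1, so r3c1=6.

Answer: 3 1 6 4 2 5 / 2 5 4 6 3 1 / 6 4 5 3 1 2 / 1 2 3 5 4 6 / 5 3 2 1 6 4 / 4 6 1 2 5 3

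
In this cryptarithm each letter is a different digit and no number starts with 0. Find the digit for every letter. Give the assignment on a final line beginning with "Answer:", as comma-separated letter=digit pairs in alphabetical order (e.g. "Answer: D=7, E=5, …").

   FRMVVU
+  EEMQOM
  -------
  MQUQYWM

Step 1. [col 1: U + M ≡ M (mod 10)] column 1: given nothing yet, carry-in 0, and all letters distinct, none taken yet, U+M≡M (mod 10) forces U=0 ⇒ U=0.
Step 2. [col 1: U + M ≡ M (mod 10)] no forcing yet in column 1 (carry-in 0); M=1 is free and consistent — try it, so M=1.
Step 3. [col 2: V + O ≡ W (mod 10)] W=9 is one option consistent with column 2 (V + O ≡ W (mod 10), carry-in 0) — take it, so W=9.
Step 4. [col 2: V + O ≡ W (mod 10)] several values work for O in column 2 (V + O ≡ W (mod 10), carry-in 0); try O=5, so O=5.
Step 5. [col 2: V + O ≡ W (mod 10)] in column 2 we have V+O≡W with carry-in 0; given O=5, W=9 and digits 0,1,5,9 already taken and all letters distinct, that pins V to 4 ⇒ V=4.
Step 6. [col 3: V + Q ≡ Y (mod 10)] column 3 (V + Q ≡ Y (mod 10), carry-in 0) doesn't pin Q yet; pick Q=2 and continue ⇒ Q=2.
Step 7. [col 3: V + Q ≡ Y (mod 10)] in column 3 we have V+Q≡Y with carry-in 0; given V=4, Q=2 and digits 0,1,2,4,5,9 already taken and all letters distinct, that pins Y to 6, so Y=6.
Step 8. [col 5: R + E ≡ U (mod 10)] no forcing yet in column 5 (carry-in 0); R=7 is free and consistent — try it ⇒ R=7.
Step 9. [col 5: R + E ≡ U (mod 10)] from column 5 (R=7, U=0, carry-in 0, digits 0,1,2,4,5,6,7,9 already taken and all letters distinct): E must equal 3, so E=3.
Step 10. [col 6: F + E ≡ Q (mod 10)] column 6: given E=3, Q=2, carry-in 1, and digits 0,1,2,3,4,5,6,7,9 already taken and all letters distinct, F+E≡Q (mod 10) forces F=8. So F=8.

Answer: E=3, F=8, M=1, O=5, Q=2, R=7, U=0, V=4, W=9, Y=6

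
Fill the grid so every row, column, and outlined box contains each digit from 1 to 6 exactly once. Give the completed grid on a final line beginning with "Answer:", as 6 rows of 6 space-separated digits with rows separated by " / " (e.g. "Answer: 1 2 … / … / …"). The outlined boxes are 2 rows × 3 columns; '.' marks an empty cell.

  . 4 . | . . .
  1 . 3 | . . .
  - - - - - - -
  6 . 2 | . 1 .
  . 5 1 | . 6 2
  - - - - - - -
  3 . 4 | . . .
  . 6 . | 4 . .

Step 1. [r6c6∈{1,3,5}] r6c6 is the only open cell in row 6 admitting 1 ⇒ r6c6=1.
Step 2. [r1c4∈{1,2,3,5,6}] 1 has one home in row 1: r1c4 ⇒ r1c4=1.
Step 3. [r2c2∈{2}] r2c2's peers cover all but 2 ⇒ r2c2=2.
Step 4. [r5c4∈{2,5,6}] across col 4, 2 lands solely at r5c4. So r5c4=2.
Step 5. [r1c1∈{5}] only 5 remains possible at r1c1 ⇒ r1c1=5.
Step 6. [r5c6∈{5,6}] 6 has one home in row 5: r5c6, so r5c6=6.
Step 7. [r3c6∈{3,4,5}] 4 has one home in row 3: r3c6 ⇒ r3c6=4.
Step 8. [r6c5∈{3,5}] 3 has one home in row 6: r6c5 ⇒ r6c5=3.
Step 9. [r3c4∈{3,5}] row 3 places 5 nowhere but r3c4 ⇒ r3c4=5.
Step 10. [r2c6∈{5}] only 5 remains possible at r2c6, so r2c6=5.
Step 11. [r1c3∈{6}] only 6 remains possible at r1c3 ⇒ r1c3=6.
Step 12. [r6c1∈{2}] nothing but 2 survives at r6c1, so r6c1=2.
Step 13. [r2c5∈{4}] only 4 remains possible at r2c5. So r2c5=4.
Step 14. [r1c5∈{2}] r1c5 has the single candidate 2, so r1c5=2.
Step 15. [r3c2∈{3}] r3c2's peers cover all but 3. So r3c2=3.
Step 16. [r6c3∈{5}] r6c3 is down to just 5, so r6c3=5.
Step 17. [r2c4∈{6}] r2c4 is down to just 6 ⇒ r2c4=6.
Step 18. [r5c2∈{1}] only 1 remains possible at r5c2. So r5c2=1.
Step 19. [r4c1∈{4}] r4c1's peers cover all but 4 ⇒ r4c1=4.
Step 20. [r1c6∈{3}] r1c6 has the single candidate 3, so r1c6=3.
Step 21. [r5c5∈{5}] only 5 remains possible at r5c5, so r5c5=5.
Step 22. [r4c4∈{3}] only 3 remains possible at r4c4. So r4c4=3.

Answer: 5 4 6 1 2 3 / 1 2 3 6 4 5 / 6 3 2 5 1 4 / 4 5 1 3 6 2 / 3 1 4 2 5 6 / 2 6 5 4 3 1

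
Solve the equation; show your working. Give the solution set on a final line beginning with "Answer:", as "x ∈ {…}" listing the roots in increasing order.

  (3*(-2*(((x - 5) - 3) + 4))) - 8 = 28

Step 1. [(3*(-2*(((x - 5) - 3) + 4))) - 8 = 28] peel the -8: add 8 from each side, so sub: 3*(-2*(((x - 5) - 3) + 4)) = 36.
Step 2. [3*(-2*(((x - 5) - 3) + 4)) = 36] 3 out front; divide by 3, so div: -2*(((x - 5) - 3) + 4) = 12.
Step 3. [-2*(((x - 5) - 3) + 4) = 12] divide by the outer -2, so div: ((x - 5) - 3) + 4 = -6.
Step 4. [((x - 5) - 3) + 4 = -6] 4 comes off first (subtract 4). So sub: (x - 5) - 3 = -10.
Step 5. [(x - 5) - 3 = -10] -3 is outermost — add 3 both sides ⇒ sub: x - 5 = -7.
Step 6. [x - 5 = -7] -5 is outermost — add 5 both sides, so sub: x = -2.

Answer: x ∈ {-2}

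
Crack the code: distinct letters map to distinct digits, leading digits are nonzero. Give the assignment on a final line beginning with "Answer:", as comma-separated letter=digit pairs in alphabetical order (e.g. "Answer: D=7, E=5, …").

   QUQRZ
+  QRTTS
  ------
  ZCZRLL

Step 1. [col 1: Z + S ≡ L (mod 10)] several values work for Z in column 1 (Z + S ≡ L (mod 10), carry-in 0); try Z=1, so Z=1.
Step 2. [col 1: Z + S ≡ L (mod 10)] column 1 (Z + S ≡ L (mod 10), carry-in 0) doesn't pin S yet; pick S=9 and continue, so S=9.
Step 3. [col 1: Z + S ≡ L (mod 10)] column 1 reads Z+S+carry(0)=L with Z=1, S=9; with digits 1,9 already taken and all letters distinct, the only value for L is 0 ⇒ L=0.
Step 4. [col 2: R + T ≡ L (mod 10)] no forcing yet in column 2 (carry-in 1); R=4 is free and consistent — try it. So R=4.
Step 5. [col 2: R + T ≡ L (mod 10)] from column 2 (R=4, L=0, carry-in 1, digits 0,1,4,9 already taken and all letters distinct): T must equal 5 ⇒ T=5.
Step 6. [col 3: Q + T ≡ R (mod 10)] in column 3 we have Q+T≡R with carry-in 1; given T=5, R=4 and digits 0,1,4,5,9 already taken and all letters distinct, that pins Q to 8, so Q=8.
Step 7. [col 4: U + R ≡ Z (mod 10)] from column 4 (R=4, Z=1, carry-in 1, digits 0,1,4,5,8,9 already taken and all letters distinct): U must equal 6. So U=6.
Step 8. [col 5: Q + Q ≡ C (mod 10)] in column 5 we have Q+Q≡C with carry-in 1; given Q=8 and digits 0,1,4,5,6,8,9 already taken and all letters distinct, that pins C to 7 ⇒ C=7.

Answer: C=7, L=0, Q=8, R=4, S=9, T=5, U=6, Z=1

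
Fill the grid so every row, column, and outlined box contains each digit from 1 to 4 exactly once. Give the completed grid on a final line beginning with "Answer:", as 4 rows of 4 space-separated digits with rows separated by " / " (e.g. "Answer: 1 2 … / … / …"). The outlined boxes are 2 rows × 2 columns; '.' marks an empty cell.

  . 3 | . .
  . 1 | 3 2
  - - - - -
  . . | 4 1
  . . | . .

Step 1. [r1c1∈{2,4}] in row 1, 2 fits only at r1c1, so r1c1=2.
Step 2. [r4c1∈{1,3,4}] 1 has one home in row 4: r4c1 ⇒ r4c1=1.
Step 3. [r4c3∈{2}] r4c3 is down to just 2, so r4c3=2.
Step 4. [r3c1∈{3}] r3c1's peers cover all but 3 ⇒ r3c1=3.
Step 5. [r4c4∈{3}] nothing but 3 survives at r4c4. So r4c4=3.
Step 6. [r3c2∈{2}] r3c2's peers cover all but 2 ⇒ r3c2=2.
Step 7. [r1c4∈{4}] r1c4 has the single candidate 4 ⇒ r1c4=4.
Step 8. [r1c3∈{1}] r1c3's peers cover all but 1. So r1c3=1.
Step 9. [r2c1∈{4}] r2c1 is down to just 4, so r2c1=4.
Step 10. [r4c2∈{4}] nothing but 4 survives at r4c2, so r4c2=4.

Answer: 2 3 1 4 / 4 1 3 2 / 3 2 4 1 / 1 4 2 3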